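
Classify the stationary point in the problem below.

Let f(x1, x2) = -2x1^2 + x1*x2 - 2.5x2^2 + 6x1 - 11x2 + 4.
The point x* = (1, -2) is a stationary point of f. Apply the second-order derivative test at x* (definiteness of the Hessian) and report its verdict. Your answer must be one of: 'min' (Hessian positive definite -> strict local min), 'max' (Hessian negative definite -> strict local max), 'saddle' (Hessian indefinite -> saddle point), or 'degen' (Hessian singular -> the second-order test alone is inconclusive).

Compute the Hessian H = grad^2 f:
  H = [[-4, 1], [1, -5]]
Verify stationarity: grad f(x*) = H x* + g = (0, 0).
Eigenvalues of H: -5.618, -3.382.
Both eigenvalues < 0, so H is negative definite -> x* is a strict local max.

max


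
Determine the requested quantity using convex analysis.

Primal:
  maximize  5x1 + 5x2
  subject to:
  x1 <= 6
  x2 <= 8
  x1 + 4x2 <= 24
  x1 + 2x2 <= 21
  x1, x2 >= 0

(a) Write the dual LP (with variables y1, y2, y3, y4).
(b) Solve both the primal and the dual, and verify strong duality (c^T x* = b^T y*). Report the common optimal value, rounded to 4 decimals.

The standard primal-dual pair for 'max c^T x s.t. A x <= b, x >= 0' is:
  Dual:  min b^T y  s.t.  A^T y >= c,  y >= 0.

So the dual LP is:
  minimize  6y1 + 8y2 + 24y3 + 21y4
  subject to:
    y1 + y3 + y4 >= 5
    y2 + 4y3 + 2y4 >= 5
    y1, y2, y3, y4 >= 0

Solving the primal: x* = (6, 4.5).
  primal value c^T x* = 52.5.
Solving the dual: y* = (3.75, 0, 1.25, 0).
  dual value b^T y* = 52.5.
Strong duality: c^T x* = b^T y*. Confirmed.

52.5


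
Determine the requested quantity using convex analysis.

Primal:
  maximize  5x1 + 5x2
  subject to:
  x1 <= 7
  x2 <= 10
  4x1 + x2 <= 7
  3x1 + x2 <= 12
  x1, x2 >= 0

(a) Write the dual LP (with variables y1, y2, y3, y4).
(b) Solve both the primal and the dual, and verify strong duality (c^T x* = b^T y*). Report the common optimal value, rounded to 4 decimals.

The standard primal-dual pair for 'max c^T x s.t. A x <= b, x >= 0' is:
  Dual:  min b^T y  s.t.  A^T y >= c,  y >= 0.

So the dual LP is:
  minimize  7y1 + 10y2 + 7y3 + 12y4
  subject to:
    y1 + 4y3 + 3y4 >= 5
    y2 + y3 + y4 >= 5
    y1, y2, y3, y4 >= 0

Solving the primal: x* = (0, 7).
  primal value c^T x* = 35.
Solving the dual: y* = (0, 0, 5, 0).
  dual value b^T y* = 35.
Strong duality: c^T x* = b^T y*. Confirmed.

35


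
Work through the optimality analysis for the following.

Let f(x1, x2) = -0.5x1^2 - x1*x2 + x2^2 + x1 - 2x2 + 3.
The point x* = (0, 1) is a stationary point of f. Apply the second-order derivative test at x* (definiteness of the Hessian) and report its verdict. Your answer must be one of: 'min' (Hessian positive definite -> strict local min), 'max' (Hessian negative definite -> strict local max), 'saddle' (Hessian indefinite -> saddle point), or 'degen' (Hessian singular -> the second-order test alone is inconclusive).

Compute the Hessian H = grad^2 f:
  H = [[-1, -1], [-1, 2]]
Verify stationarity: grad f(x*) = H x* + g = (0, 0).
Eigenvalues of H: -1.3028, 2.3028.
Eigenvalues have mixed signs, so H is indefinite -> x* is a saddle point.

saddle


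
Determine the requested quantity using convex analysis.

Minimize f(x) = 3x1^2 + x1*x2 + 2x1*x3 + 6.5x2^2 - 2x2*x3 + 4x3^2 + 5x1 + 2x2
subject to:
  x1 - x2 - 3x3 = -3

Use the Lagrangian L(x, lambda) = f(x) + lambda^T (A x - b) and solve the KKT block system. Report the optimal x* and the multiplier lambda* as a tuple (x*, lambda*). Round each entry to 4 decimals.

Form the Lagrangian:
  L(x, lambda) = (1/2) x^T Q x + c^T x + lambda^T (A x - b)
Stationarity (grad_x L = 0): Q x + c + A^T lambda = 0.
Primal feasibility: A x = b.

This gives the KKT block system:
  [ Q   A^T ] [ x     ]   [-c ]
  [ A    0  ] [ lambda ] = [ b ]

Solving the linear system:
  x*      = (-1.1635, 0.0818, 0.5849)
  lambda* = (0.7296)
  f(x*)   = -1.7327

x* = (-1.1635, 0.0818, 0.5849), lambda* = (0.7296)


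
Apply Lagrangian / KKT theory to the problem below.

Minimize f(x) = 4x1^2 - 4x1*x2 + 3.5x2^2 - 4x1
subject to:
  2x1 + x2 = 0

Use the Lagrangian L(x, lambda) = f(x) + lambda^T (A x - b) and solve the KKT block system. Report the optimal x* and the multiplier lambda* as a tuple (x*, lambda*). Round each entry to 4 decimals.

Form the Lagrangian:
  L(x, lambda) = (1/2) x^T Q x + c^T x + lambda^T (A x - b)
Stationarity (grad_x L = 0): Q x + c + A^T lambda = 0.
Primal feasibility: A x = b.

This gives the KKT block system:
  [ Q   A^T ] [ x     ]   [-c ]
  [ A    0  ] [ lambda ] = [ b ]

Solving the linear system:
  x*      = (0.0769, -0.1538)
  lambda* = (1.3846)
  f(x*)   = -0.1538

x* = (0.0769, -0.1538), lambda* = (1.3846)


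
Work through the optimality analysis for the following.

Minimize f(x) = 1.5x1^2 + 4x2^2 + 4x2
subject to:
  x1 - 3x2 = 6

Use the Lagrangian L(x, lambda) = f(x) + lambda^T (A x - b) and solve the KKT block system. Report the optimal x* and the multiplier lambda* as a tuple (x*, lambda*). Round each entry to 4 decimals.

Form the Lagrangian:
  L(x, lambda) = (1/2) x^T Q x + c^T x + lambda^T (A x - b)
Stationarity (grad_x L = 0): Q x + c + A^T lambda = 0.
Primal feasibility: A x = b.

This gives the KKT block system:
  [ Q   A^T ] [ x     ]   [-c ]
  [ A    0  ] [ lambda ] = [ b ]

Solving the linear system:
  x*      = (1.0286, -1.6571)
  lambda* = (-3.0857)
  f(x*)   = 5.9429

x* = (1.0286, -1.6571), lambda* = (-3.0857)


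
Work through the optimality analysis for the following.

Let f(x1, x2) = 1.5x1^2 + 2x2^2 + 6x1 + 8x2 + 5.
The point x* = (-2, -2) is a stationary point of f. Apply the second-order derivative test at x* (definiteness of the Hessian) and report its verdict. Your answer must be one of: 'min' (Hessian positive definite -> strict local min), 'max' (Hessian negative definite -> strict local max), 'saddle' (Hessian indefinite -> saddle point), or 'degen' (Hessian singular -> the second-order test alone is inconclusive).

Compute the Hessian H = grad^2 f:
  H = [[3, 0], [0, 4]]
Verify stationarity: grad f(x*) = H x* + g = (0, 0).
Eigenvalues of H: 3, 4.
Both eigenvalues > 0, so H is positive definite -> x* is a strict local min.

min


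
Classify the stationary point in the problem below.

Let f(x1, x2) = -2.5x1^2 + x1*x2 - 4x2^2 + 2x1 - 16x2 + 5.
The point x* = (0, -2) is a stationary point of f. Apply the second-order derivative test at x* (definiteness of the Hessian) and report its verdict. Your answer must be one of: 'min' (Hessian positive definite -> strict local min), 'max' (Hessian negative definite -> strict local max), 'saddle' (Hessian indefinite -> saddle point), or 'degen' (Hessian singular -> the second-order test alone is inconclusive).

Compute the Hessian H = grad^2 f:
  H = [[-5, 1], [1, -8]]
Verify stationarity: grad f(x*) = H x* + g = (0, 0).
Eigenvalues of H: -8.3028, -4.6972.
Both eigenvalues < 0, so H is negative definite -> x* is a strict local max.

max


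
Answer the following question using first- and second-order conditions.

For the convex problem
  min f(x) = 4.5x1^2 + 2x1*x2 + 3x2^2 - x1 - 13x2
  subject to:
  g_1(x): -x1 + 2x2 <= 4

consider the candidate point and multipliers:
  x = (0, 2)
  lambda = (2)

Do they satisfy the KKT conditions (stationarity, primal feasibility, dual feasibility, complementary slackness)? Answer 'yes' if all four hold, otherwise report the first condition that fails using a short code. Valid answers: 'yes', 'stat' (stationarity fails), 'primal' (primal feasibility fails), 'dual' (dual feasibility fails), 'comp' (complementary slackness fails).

Gradient of f: grad f(x) = Q x + c = (3, -1)
Constraint values g_i(x) = a_i^T x - b_i:
  g_1((0, 2)) = 0
Stationarity residual: grad f(x) + sum_i lambda_i a_i = (1, 3)
  -> stationarity FAILS
Primal feasibility (all g_i <= 0): OK
Dual feasibility (all lambda_i >= 0): OK
Complementary slackness (lambda_i * g_i(x) = 0 for all i): OK

Verdict: the first failing condition is stationarity -> stat.

stat


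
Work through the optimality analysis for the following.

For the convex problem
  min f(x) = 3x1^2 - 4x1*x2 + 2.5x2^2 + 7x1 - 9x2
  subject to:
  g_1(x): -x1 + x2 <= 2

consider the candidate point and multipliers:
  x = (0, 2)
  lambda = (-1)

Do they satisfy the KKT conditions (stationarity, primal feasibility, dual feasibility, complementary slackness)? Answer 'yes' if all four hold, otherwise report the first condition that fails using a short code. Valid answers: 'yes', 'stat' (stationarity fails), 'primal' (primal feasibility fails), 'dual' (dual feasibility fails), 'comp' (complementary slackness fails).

Gradient of f: grad f(x) = Q x + c = (-1, 1)
Constraint values g_i(x) = a_i^T x - b_i:
  g_1((0, 2)) = 0
Stationarity residual: grad f(x) + sum_i lambda_i a_i = (0, 0)
  -> stationarity OK
Primal feasibility (all g_i <= 0): OK
Dual feasibility (all lambda_i >= 0): FAILS
Complementary slackness (lambda_i * g_i(x) = 0 for all i): OK

Verdict: the first failing condition is dual_feasibility -> dual.

dual


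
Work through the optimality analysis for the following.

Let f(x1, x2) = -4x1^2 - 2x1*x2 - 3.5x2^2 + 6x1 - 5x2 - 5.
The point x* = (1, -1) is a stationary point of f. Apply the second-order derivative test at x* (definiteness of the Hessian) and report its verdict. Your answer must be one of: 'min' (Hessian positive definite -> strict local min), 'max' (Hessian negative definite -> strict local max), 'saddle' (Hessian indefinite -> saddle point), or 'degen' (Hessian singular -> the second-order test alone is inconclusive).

Compute the Hessian H = grad^2 f:
  H = [[-8, -2], [-2, -7]]
Verify stationarity: grad f(x*) = H x* + g = (0, 0).
Eigenvalues of H: -9.5616, -5.4384.
Both eigenvalues < 0, so H is negative definite -> x* is a strict local max.

max


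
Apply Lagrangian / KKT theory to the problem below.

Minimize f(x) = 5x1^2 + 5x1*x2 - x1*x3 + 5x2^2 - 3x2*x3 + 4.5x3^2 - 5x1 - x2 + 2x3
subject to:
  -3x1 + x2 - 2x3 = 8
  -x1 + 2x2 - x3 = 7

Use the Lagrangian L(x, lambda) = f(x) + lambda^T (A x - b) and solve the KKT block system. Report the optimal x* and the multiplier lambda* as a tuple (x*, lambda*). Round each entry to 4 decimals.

Form the Lagrangian:
  L(x, lambda) = (1/2) x^T Q x + c^T x + lambda^T (A x - b)
Stationarity (grad_x L = 0): Q x + c + A^T lambda = 0.
Primal feasibility: A x = b.

This gives the KKT block system:
  [ Q   A^T ] [ x     ]   [-c ]
  [ A    0  ] [ lambda ] = [ b ]

Solving the linear system:
  x*      = (-1.5356, 2.5119, -0.4407)
  lambda* = (0.6102, -9.1864)
  f(x*)   = 31.8542

x* = (-1.5356, 2.5119, -0.4407), lambda* = (0.6102, -9.1864)


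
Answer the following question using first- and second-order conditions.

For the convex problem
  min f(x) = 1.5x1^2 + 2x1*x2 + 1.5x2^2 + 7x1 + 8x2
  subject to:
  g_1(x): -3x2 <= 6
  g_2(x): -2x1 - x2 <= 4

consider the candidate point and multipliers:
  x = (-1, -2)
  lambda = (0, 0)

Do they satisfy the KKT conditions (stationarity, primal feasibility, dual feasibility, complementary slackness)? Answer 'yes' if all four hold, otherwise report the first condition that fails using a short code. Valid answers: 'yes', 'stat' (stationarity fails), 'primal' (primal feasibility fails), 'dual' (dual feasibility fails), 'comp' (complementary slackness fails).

Gradient of f: grad f(x) = Q x + c = (0, 0)
Constraint values g_i(x) = a_i^T x - b_i:
  g_1((-1, -2)) = 0
  g_2((-1, -2)) = 0
Stationarity residual: grad f(x) + sum_i lambda_i a_i = (0, 0)
  -> stationarity OK
Primal feasibility (all g_i <= 0): OK
Dual feasibility (all lambda_i >= 0): OK
Complementary slackness (lambda_i * g_i(x) = 0 for all i): OK

Verdict: yes, KKT holds.

yes


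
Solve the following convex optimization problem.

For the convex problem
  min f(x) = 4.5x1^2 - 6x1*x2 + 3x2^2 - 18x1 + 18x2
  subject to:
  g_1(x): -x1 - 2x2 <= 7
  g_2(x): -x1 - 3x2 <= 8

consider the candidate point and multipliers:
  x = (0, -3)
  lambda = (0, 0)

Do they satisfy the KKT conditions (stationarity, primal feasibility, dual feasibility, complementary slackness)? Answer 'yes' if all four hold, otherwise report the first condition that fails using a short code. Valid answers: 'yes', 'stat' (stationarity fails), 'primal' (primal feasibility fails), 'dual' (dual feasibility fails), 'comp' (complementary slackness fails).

Gradient of f: grad f(x) = Q x + c = (0, 0)
Constraint values g_i(x) = a_i^T x - b_i:
  g_1((0, -3)) = -1
  g_2((0, -3)) = 1
Stationarity residual: grad f(x) + sum_i lambda_i a_i = (0, 0)
  -> stationarity OK
Primal feasibility (all g_i <= 0): FAILS
Dual feasibility (all lambda_i >= 0): OK
Complementary slackness (lambda_i * g_i(x) = 0 for all i): OK

Verdict: the first failing condition is primal_feasibility -> primal.

primal


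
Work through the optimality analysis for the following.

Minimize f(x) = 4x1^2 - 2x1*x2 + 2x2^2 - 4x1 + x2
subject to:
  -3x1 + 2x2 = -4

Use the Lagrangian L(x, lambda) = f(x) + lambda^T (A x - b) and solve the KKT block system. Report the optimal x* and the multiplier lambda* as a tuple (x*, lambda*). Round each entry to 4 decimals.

Form the Lagrangian:
  L(x, lambda) = (1/2) x^T Q x + c^T x + lambda^T (A x - b)
Stationarity (grad_x L = 0): Q x + c + A^T lambda = 0.
Primal feasibility: A x = b.

This gives the KKT block system:
  [ Q   A^T ] [ x     ]   [-c ]
  [ A    0  ] [ lambda ] = [ b ]

Solving the linear system:
  x*      = (0.9545, -0.5682)
  lambda* = (1.5909)
  f(x*)   = 0.9886

x* = (0.9545, -0.5682), lambda* = (1.5909)


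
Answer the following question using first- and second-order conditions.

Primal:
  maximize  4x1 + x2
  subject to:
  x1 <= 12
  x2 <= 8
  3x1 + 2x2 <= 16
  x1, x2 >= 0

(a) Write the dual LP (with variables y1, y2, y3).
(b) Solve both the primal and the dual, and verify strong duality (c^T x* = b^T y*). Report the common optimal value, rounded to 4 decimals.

The standard primal-dual pair for 'max c^T x s.t. A x <= b, x >= 0' is:
  Dual:  min b^T y  s.t.  A^T y >= c,  y >= 0.

So the dual LP is:
  minimize  12y1 + 8y2 + 16y3
  subject to:
    y1 + 3y3 >= 4
    y2 + 2y3 >= 1
    y1, y2, y3 >= 0

Solving the primal: x* = (5.3333, 0).
  primal value c^T x* = 21.3333.
Solving the dual: y* = (0, 0, 1.3333).
  dual value b^T y* = 21.3333.
Strong duality: c^T x* = b^T y*. Confirmed.

21.3333


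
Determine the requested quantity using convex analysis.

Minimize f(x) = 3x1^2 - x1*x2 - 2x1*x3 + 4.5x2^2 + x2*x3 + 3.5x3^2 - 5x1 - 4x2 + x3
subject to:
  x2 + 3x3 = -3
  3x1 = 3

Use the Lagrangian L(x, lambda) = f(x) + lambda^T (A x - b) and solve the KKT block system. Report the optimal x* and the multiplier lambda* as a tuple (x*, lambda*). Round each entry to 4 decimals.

Form the Lagrangian:
  L(x, lambda) = (1/2) x^T Q x + c^T x + lambda^T (A x - b)
Stationarity (grad_x L = 0): Q x + c + A^T lambda = 0.
Primal feasibility: A x = b.

This gives the KKT block system:
  [ Q   A^T ] [ x     ]   [-c ]
  [ A    0  ] [ lambda ] = [ b ]

Solving the linear system:
  x*      = (1, 0.3659, -1.122)
  lambda* = (2.8293, -0.9593)
  f(x*)   = 1.8902

x* = (1, 0.3659, -1.122), lambda* = (2.8293, -0.9593)


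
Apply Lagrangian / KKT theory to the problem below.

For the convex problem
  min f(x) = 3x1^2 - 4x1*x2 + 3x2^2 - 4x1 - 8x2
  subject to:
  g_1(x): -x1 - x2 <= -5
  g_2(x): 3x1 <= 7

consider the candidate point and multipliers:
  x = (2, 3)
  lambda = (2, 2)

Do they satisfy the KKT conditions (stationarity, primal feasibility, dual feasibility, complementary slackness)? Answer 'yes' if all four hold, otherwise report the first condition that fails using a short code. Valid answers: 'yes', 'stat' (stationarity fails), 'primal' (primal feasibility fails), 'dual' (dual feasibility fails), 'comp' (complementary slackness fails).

Gradient of f: grad f(x) = Q x + c = (-4, 2)
Constraint values g_i(x) = a_i^T x - b_i:
  g_1((2, 3)) = 0
  g_2((2, 3)) = -1
Stationarity residual: grad f(x) + sum_i lambda_i a_i = (0, 0)
  -> stationarity OK
Primal feasibility (all g_i <= 0): OK
Dual feasibility (all lambda_i >= 0): OK
Complementary slackness (lambda_i * g_i(x) = 0 for all i): FAILS

Verdict: the first failing condition is complementary_slackness -> comp.

comp


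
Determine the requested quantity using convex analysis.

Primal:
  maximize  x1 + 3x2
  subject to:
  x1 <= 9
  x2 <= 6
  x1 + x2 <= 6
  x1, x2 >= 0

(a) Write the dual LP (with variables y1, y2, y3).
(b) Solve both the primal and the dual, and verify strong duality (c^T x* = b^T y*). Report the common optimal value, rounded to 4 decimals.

The standard primal-dual pair for 'max c^T x s.t. A x <= b, x >= 0' is:
  Dual:  min b^T y  s.t.  A^T y >= c,  y >= 0.

So the dual LP is:
  minimize  9y1 + 6y2 + 6y3
  subject to:
    y1 + y3 >= 1
    y2 + y3 >= 3
    y1, y2, y3 >= 0

Solving the primal: x* = (0, 6).
  primal value c^T x* = 18.
Solving the dual: y* = (0, 2, 1).
  dual value b^T y* = 18.
Strong duality: c^T x* = b^T y*. Confirmed.

18


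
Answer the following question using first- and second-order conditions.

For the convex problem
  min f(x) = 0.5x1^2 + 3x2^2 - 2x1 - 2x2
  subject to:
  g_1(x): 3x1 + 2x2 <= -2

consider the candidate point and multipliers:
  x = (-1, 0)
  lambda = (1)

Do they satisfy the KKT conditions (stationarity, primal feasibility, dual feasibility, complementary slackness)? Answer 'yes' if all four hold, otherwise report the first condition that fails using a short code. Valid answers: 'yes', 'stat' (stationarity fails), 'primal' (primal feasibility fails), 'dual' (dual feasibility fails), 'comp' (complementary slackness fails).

Gradient of f: grad f(x) = Q x + c = (-3, -2)
Constraint values g_i(x) = a_i^T x - b_i:
  g_1((-1, 0)) = -1
Stationarity residual: grad f(x) + sum_i lambda_i a_i = (0, 0)
  -> stationarity OK
Primal feasibility (all g_i <= 0): OK
Dual feasibility (all lambda_i >= 0): OK
Complementary slackness (lambda_i * g_i(x) = 0 for all i): FAILS

Verdict: the first failing condition is complementary_slackness -> comp.

comp


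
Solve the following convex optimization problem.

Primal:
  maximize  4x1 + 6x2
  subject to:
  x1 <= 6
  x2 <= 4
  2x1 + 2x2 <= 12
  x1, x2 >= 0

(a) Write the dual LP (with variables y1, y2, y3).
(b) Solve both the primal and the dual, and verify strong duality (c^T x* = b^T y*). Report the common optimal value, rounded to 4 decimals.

The standard primal-dual pair for 'max c^T x s.t. A x <= b, x >= 0' is:
  Dual:  min b^T y  s.t.  A^T y >= c,  y >= 0.

So the dual LP is:
  minimize  6y1 + 4y2 + 12y3
  subject to:
    y1 + 2y3 >= 4
    y2 + 2y3 >= 6
    y1, y2, y3 >= 0

Solving the primal: x* = (2, 4).
  primal value c^T x* = 32.
Solving the dual: y* = (0, 2, 2).
  dual value b^T y* = 32.
Strong duality: c^T x* = b^T y*. Confirmed.

32


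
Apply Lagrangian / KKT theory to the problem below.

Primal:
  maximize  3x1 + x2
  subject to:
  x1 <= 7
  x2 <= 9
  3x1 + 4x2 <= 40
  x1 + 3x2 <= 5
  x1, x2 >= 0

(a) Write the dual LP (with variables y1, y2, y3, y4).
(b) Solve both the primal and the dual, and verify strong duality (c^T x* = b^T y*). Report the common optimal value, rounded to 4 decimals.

The standard primal-dual pair for 'max c^T x s.t. A x <= b, x >= 0' is:
  Dual:  min b^T y  s.t.  A^T y >= c,  y >= 0.

So the dual LP is:
  minimize  7y1 + 9y2 + 40y3 + 5y4
  subject to:
    y1 + 3y3 + y4 >= 3
    y2 + 4y3 + 3y4 >= 1
    y1, y2, y3, y4 >= 0

Solving the primal: x* = (5, 0).
  primal value c^T x* = 15.
Solving the dual: y* = (0, 0, 0, 3).
  dual value b^T y* = 15.
Strong duality: c^T x* = b^T y*. Confirmed.

15


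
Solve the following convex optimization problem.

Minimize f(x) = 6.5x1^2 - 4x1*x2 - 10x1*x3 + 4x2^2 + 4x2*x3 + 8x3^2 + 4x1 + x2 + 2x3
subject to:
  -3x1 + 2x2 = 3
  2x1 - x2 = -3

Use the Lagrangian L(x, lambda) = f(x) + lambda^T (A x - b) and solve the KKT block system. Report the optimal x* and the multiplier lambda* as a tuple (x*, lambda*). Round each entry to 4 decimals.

Form the Lagrangian:
  L(x, lambda) = (1/2) x^T Q x + c^T x + lambda^T (A x - b)
Stationarity (grad_x L = 0): Q x + c + A^T lambda = 0.
Primal feasibility: A x = b.

This gives the KKT block system:
  [ Q   A^T ] [ x     ]   [-c ]
  [ A    0  ] [ lambda ] = [ b ]

Solving the linear system:
  x*      = (-3, -3, -1.25)
  lambda* = (42.5, 69)
  f(x*)   = 31

x* = (-3, -3, -1.25), lambda* = (42.5, 69)


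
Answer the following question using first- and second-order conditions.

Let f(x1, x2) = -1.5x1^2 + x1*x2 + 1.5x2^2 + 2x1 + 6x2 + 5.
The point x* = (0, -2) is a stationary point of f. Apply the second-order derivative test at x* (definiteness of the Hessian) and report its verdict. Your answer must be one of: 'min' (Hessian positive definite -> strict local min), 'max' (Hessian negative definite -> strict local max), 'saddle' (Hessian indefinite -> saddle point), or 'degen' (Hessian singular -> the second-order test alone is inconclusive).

Compute the Hessian H = grad^2 f:
  H = [[-3, 1], [1, 3]]
Verify stationarity: grad f(x*) = H x* + g = (0, 0).
Eigenvalues of H: -3.1623, 3.1623.
Eigenvalues have mixed signs, so H is indefinite -> x* is a saddle point.

saddle


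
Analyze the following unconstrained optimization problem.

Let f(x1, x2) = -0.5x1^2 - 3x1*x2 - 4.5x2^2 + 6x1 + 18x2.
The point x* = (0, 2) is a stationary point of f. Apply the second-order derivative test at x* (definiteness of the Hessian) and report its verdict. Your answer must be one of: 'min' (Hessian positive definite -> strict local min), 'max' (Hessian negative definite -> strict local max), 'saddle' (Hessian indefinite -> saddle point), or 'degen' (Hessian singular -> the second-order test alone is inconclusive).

Compute the Hessian H = grad^2 f:
  H = [[-1, -3], [-3, -9]]
Verify stationarity: grad f(x*) = H x* + g = (0, 0).
Eigenvalues of H: -10, 0.
H has a zero eigenvalue (singular; negative semidefinite but not definite), so H is neither positive definite, negative definite, nor indefinite. The second-order test alone is inconclusive -> degen.
(Indeed, f is constant along the null direction of H through x*, so x* is not a strict local extremum.)

degen


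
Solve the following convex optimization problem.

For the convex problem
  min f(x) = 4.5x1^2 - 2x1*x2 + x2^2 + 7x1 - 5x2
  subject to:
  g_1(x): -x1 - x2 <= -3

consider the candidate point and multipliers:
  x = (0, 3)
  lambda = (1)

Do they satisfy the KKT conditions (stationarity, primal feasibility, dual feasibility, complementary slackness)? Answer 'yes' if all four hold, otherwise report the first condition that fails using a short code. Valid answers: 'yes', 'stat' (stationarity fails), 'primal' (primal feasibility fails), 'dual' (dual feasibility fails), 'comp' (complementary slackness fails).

Gradient of f: grad f(x) = Q x + c = (1, 1)
Constraint values g_i(x) = a_i^T x - b_i:
  g_1((0, 3)) = 0
Stationarity residual: grad f(x) + sum_i lambda_i a_i = (0, 0)
  -> stationarity OK
Primal feasibility (all g_i <= 0): OK
Dual feasibility (all lambda_i >= 0): OK
Complementary slackness (lambda_i * g_i(x) = 0 for all i): OK

Verdict: yes, KKT holds.

yes


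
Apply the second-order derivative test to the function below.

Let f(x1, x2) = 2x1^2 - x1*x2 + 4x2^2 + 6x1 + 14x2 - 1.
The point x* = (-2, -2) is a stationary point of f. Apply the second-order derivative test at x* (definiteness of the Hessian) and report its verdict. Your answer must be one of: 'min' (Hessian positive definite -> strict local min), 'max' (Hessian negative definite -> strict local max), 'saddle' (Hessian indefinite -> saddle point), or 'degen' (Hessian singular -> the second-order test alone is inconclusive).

Compute the Hessian H = grad^2 f:
  H = [[4, -1], [-1, 8]]
Verify stationarity: grad f(x*) = H x* + g = (0, 0).
Eigenvalues of H: 3.7639, 8.2361.
Both eigenvalues > 0, so H is positive definite -> x* is a strict local min.

min


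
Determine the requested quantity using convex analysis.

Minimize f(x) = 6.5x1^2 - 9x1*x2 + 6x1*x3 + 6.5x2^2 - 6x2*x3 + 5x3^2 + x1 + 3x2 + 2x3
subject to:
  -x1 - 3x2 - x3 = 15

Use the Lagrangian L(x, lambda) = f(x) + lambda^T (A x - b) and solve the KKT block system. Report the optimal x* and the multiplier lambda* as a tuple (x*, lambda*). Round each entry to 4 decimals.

Form the Lagrangian:
  L(x, lambda) = (1/2) x^T Q x + c^T x + lambda^T (A x - b)
Stationarity (grad_x L = 0): Q x + c + A^T lambda = 0.
Primal feasibility: A x = b.

This gives the KKT block system:
  [ Q   A^T ] [ x     ]   [-c ]
  [ A    0  ] [ lambda ] = [ b ]

Solving the linear system:
  x*      = (-2.326, -3.7127, -1.5359)
  lambda* = (-5.0387)
  f(x*)   = 29.5221

x* = (-2.326, -3.7127, -1.5359), lambda* = (-5.0387)


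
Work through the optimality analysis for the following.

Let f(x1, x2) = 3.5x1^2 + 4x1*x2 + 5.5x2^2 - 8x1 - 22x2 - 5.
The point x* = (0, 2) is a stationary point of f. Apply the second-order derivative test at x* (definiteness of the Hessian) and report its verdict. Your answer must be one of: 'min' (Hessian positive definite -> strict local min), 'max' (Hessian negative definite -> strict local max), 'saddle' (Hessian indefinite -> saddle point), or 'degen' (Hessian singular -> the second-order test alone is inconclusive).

Compute the Hessian H = grad^2 f:
  H = [[7, 4], [4, 11]]
Verify stationarity: grad f(x*) = H x* + g = (0, 0).
Eigenvalues of H: 4.5279, 13.4721.
Both eigenvalues > 0, so H is positive definite -> x* is a strict local min.

min


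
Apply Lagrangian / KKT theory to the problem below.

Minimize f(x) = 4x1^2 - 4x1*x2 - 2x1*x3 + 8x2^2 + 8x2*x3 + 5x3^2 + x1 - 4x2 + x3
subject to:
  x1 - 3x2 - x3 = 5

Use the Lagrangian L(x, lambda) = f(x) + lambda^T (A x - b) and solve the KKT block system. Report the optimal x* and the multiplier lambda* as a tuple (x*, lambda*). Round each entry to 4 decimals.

Form the Lagrangian:
  L(x, lambda) = (1/2) x^T Q x + c^T x + lambda^T (A x - b)
Stationarity (grad_x L = 0): Q x + c + A^T lambda = 0.
Primal feasibility: A x = b.

This gives the KKT block system:
  [ Q   A^T ] [ x     ]   [-c ]
  [ A    0  ] [ lambda ] = [ b ]

Solving the linear system:
  x*      = (0.3495, -1.6553, 0.3155)
  lambda* = (-9.7864)
  f(x*)   = 28.1092

x* = (0.3495, -1.6553, 0.3155), lambda* = (-9.7864)


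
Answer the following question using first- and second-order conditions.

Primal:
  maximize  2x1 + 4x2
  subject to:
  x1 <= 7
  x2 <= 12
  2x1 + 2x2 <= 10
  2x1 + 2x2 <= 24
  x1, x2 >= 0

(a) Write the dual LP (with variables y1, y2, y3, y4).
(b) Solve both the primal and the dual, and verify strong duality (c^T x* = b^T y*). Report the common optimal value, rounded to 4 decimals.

The standard primal-dual pair for 'max c^T x s.t. A x <= b, x >= 0' is:
  Dual:  min b^T y  s.t.  A^T y >= c,  y >= 0.

So the dual LP is:
  minimize  7y1 + 12y2 + 10y3 + 24y4
  subject to:
    y1 + 2y3 + 2y4 >= 2
    y2 + 2y3 + 2y4 >= 4
    y1, y2, y3, y4 >= 0

Solving the primal: x* = (0, 5).
  primal value c^T x* = 20.
Solving the dual: y* = (0, 0, 2, 0).
  dual value b^T y* = 20.
Strong duality: c^T x* = b^T y*. Confirmed.

20


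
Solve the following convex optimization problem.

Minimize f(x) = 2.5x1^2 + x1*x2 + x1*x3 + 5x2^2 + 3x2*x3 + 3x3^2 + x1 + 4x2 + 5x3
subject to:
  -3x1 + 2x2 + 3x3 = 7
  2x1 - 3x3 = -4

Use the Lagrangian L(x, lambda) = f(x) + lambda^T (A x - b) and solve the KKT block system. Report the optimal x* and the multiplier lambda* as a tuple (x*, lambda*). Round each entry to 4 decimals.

Form the Lagrangian:
  L(x, lambda) = (1/2) x^T Q x + c^T x + lambda^T (A x - b)
Stationarity (grad_x L = 0): Q x + c + A^T lambda = 0.
Primal feasibility: A x = b.

This gives the KKT block system:
  [ Q   A^T ] [ x     ]   [-c ]
  [ A    0  ] [ lambda ] = [ b ]

Solving the linear system:
  x*      = (-1.8621, 0.569, 0.092)
  lambda* = (-4.0517, -2.2529)
  f(x*)   = 10.1121

x* = (-1.8621, 0.569, 0.092), lambda* = (-4.0517, -2.2529)


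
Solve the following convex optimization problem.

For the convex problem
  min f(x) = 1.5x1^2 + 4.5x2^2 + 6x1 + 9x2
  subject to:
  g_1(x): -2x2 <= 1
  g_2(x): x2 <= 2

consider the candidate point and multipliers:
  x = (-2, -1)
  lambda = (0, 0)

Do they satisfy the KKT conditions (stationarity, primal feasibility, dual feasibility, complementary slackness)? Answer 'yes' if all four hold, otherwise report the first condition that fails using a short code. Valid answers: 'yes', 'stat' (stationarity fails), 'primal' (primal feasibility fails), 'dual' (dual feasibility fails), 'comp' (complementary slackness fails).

Gradient of f: grad f(x) = Q x + c = (0, 0)
Constraint values g_i(x) = a_i^T x - b_i:
  g_1((-2, -1)) = 1
  g_2((-2, -1)) = -3
Stationarity residual: grad f(x) + sum_i lambda_i a_i = (0, 0)
  -> stationarity OK
Primal feasibility (all g_i <= 0): FAILS
Dual feasibility (all lambda_i >= 0): OK
Complementary slackness (lambda_i * g_i(x) = 0 for all i): OK

Verdict: the first failing condition is primal_feasibility -> primal.

primal


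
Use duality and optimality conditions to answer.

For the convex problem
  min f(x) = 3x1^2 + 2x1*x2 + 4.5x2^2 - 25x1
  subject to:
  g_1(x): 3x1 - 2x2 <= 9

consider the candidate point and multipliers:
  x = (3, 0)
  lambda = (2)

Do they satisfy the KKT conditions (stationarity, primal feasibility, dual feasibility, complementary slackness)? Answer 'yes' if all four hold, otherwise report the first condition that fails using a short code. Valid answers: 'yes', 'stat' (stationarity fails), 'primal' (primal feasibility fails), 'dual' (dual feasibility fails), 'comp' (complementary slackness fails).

Gradient of f: grad f(x) = Q x + c = (-7, 6)
Constraint values g_i(x) = a_i^T x - b_i:
  g_1((3, 0)) = 0
Stationarity residual: grad f(x) + sum_i lambda_i a_i = (-1, 2)
  -> stationarity FAILS
Primal feasibility (all g_i <= 0): OK
Dual feasibility (all lambda_i >= 0): OK
Complementary slackness (lambda_i * g_i(x) = 0 for all i): OK

Verdict: the first failing condition is stationarity -> stat.

stat


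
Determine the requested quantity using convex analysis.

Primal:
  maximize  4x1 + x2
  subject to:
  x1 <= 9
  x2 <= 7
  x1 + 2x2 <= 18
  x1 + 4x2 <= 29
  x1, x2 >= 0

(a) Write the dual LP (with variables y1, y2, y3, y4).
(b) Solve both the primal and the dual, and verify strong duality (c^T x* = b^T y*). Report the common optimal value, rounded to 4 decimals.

The standard primal-dual pair for 'max c^T x s.t. A x <= b, x >= 0' is:
  Dual:  min b^T y  s.t.  A^T y >= c,  y >= 0.

So the dual LP is:
  minimize  9y1 + 7y2 + 18y3 + 29y4
  subject to:
    y1 + y3 + y4 >= 4
    y2 + 2y3 + 4y4 >= 1
    y1, y2, y3, y4 >= 0

Solving the primal: x* = (9, 4.5).
  primal value c^T x* = 40.5.
Solving the dual: y* = (3.5, 0, 0.5, 0).
  dual value b^T y* = 40.5.
Strong duality: c^T x* = b^T y*. Confirmed.

40.5


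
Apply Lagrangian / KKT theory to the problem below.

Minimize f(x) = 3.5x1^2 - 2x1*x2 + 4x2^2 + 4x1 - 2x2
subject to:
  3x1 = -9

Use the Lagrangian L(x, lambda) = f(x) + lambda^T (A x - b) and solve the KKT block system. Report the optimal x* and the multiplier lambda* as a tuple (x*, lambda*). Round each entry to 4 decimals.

Form the Lagrangian:
  L(x, lambda) = (1/2) x^T Q x + c^T x + lambda^T (A x - b)
Stationarity (grad_x L = 0): Q x + c + A^T lambda = 0.
Primal feasibility: A x = b.

This gives the KKT block system:
  [ Q   A^T ] [ x     ]   [-c ]
  [ A    0  ] [ lambda ] = [ b ]

Solving the linear system:
  x*      = (-3, -0.5)
  lambda* = (5.3333)
  f(x*)   = 18.5

x* = (-3, -0.5), lambda* = (5.3333)


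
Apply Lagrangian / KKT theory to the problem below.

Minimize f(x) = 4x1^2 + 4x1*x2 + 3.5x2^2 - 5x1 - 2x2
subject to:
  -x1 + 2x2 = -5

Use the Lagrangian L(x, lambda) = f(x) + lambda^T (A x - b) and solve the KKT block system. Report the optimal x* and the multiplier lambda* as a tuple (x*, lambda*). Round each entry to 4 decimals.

Form the Lagrangian:
  L(x, lambda) = (1/2) x^T Q x + c^T x + lambda^T (A x - b)
Stationarity (grad_x L = 0): Q x + c + A^T lambda = 0.
Primal feasibility: A x = b.

This gives the KKT block system:
  [ Q   A^T ] [ x     ]   [-c ]
  [ A    0  ] [ lambda ] = [ b ]

Solving the linear system:
  x*      = (1.8, -1.6)
  lambda* = (3)
  f(x*)   = 4.6

x* = (1.8, -1.6), lambda* = (3)


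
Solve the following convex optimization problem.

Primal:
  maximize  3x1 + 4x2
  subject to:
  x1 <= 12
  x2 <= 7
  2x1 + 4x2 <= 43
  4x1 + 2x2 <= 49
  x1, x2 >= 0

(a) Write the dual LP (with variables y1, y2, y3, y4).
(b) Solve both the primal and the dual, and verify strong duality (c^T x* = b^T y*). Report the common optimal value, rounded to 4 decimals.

The standard primal-dual pair for 'max c^T x s.t. A x <= b, x >= 0' is:
  Dual:  min b^T y  s.t.  A^T y >= c,  y >= 0.

So the dual LP is:
  minimize  12y1 + 7y2 + 43y3 + 49y4
  subject to:
    y1 + 2y3 + 4y4 >= 3
    y2 + 4y3 + 2y4 >= 4
    y1, y2, y3, y4 >= 0

Solving the primal: x* = (9.1667, 6.1667).
  primal value c^T x* = 52.1667.
Solving the dual: y* = (0, 0, 0.8333, 0.3333).
  dual value b^T y* = 52.1667.
Strong duality: c^T x* = b^T y*. Confirmed.

52.1667


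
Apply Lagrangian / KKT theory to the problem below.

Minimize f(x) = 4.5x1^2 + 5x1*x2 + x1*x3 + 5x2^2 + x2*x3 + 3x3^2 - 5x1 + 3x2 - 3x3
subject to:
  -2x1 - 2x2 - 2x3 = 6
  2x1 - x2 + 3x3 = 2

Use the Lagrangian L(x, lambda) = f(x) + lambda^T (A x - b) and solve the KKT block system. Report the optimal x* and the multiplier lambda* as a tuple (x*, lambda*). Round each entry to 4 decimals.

Form the Lagrangian:
  L(x, lambda) = (1/2) x^T Q x + c^T x + lambda^T (A x - b)
Stationarity (grad_x L = 0): Q x + c + A^T lambda = 0.
Primal feasibility: A x = b.

This gives the KKT block system:
  [ Q   A^T ] [ x     ]   [-c ]
  [ A    0  ] [ lambda ] = [ b ]

Solving the linear system:
  x*      = (0.7867, -2.9467, -0.84)
  lambda* = (-10.04, -3.2933)
  f(x*)   = 28.2867

x* = (0.7867, -2.9467, -0.84), lambda* = (-10.04, -3.2933)


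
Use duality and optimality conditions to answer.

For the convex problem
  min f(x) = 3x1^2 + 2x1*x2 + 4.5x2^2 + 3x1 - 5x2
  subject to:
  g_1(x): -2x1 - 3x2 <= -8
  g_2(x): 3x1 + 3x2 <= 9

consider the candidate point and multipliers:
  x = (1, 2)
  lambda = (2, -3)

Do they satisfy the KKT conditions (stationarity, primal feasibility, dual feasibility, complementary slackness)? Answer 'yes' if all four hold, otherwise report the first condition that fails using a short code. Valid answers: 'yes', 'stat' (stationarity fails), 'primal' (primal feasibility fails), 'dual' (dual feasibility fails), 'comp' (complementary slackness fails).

Gradient of f: grad f(x) = Q x + c = (13, 15)
Constraint values g_i(x) = a_i^T x - b_i:
  g_1((1, 2)) = 0
  g_2((1, 2)) = 0
Stationarity residual: grad f(x) + sum_i lambda_i a_i = (0, 0)
  -> stationarity OK
Primal feasibility (all g_i <= 0): OK
Dual feasibility (all lambda_i >= 0): FAILS
Complementary slackness (lambda_i * g_i(x) = 0 for all i): OK

Verdict: the first failing condition is dual_feasibility -> dual.

dual


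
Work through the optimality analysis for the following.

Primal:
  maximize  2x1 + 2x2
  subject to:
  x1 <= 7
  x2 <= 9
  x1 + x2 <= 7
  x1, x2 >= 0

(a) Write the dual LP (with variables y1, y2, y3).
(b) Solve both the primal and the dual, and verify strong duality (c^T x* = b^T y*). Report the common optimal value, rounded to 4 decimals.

The standard primal-dual pair for 'max c^T x s.t. A x <= b, x >= 0' is:
  Dual:  min b^T y  s.t.  A^T y >= c,  y >= 0.

So the dual LP is:
  minimize  7y1 + 9y2 + 7y3
  subject to:
    y1 + y3 >= 2
    y2 + y3 >= 2
    y1, y2, y3 >= 0

Solving the primal: x* = (0, 7).
  primal value c^T x* = 14.
Solving the dual: y* = (0, 0, 2).
  dual value b^T y* = 14.
Strong duality: c^T x* = b^T y*. Confirmed.

14


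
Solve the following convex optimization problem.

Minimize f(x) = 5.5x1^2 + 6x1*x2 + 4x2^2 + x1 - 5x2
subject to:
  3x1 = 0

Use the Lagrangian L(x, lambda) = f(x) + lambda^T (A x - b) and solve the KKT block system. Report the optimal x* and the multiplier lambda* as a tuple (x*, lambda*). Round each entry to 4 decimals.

Form the Lagrangian:
  L(x, lambda) = (1/2) x^T Q x + c^T x + lambda^T (A x - b)
Stationarity (grad_x L = 0): Q x + c + A^T lambda = 0.
Primal feasibility: A x = b.

This gives the KKT block system:
  [ Q   A^T ] [ x     ]   [-c ]
  [ A    0  ] [ lambda ] = [ b ]

Solving the linear system:
  x*      = (0, 0.625)
  lambda* = (-1.5833)
  f(x*)   = -1.5625

x* = (0, 0.625), lambda* = (-1.5833)


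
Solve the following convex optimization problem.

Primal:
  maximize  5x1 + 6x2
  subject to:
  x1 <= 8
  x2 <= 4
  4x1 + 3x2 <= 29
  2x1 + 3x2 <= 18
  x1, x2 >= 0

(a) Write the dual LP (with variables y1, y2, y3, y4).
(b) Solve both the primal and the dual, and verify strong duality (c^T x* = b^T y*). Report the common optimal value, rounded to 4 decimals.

The standard primal-dual pair for 'max c^T x s.t. A x <= b, x >= 0' is:
  Dual:  min b^T y  s.t.  A^T y >= c,  y >= 0.

So the dual LP is:
  minimize  8y1 + 4y2 + 29y3 + 18y4
  subject to:
    y1 + 4y3 + 2y4 >= 5
    y2 + 3y3 + 3y4 >= 6
    y1, y2, y3, y4 >= 0

Solving the primal: x* = (5.5, 2.3333).
  primal value c^T x* = 41.5.
Solving the dual: y* = (0, 0, 0.5, 1.5).
  dual value b^T y* = 41.5.
Strong duality: c^T x* = b^T y*. Confirmed.

41.5


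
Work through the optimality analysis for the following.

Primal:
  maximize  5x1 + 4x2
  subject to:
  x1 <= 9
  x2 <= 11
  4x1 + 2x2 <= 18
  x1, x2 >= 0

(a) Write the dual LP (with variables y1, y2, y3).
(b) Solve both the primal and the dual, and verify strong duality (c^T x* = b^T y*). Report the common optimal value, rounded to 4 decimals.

The standard primal-dual pair for 'max c^T x s.t. A x <= b, x >= 0' is:
  Dual:  min b^T y  s.t.  A^T y >= c,  y >= 0.

So the dual LP is:
  minimize  9y1 + 11y2 + 18y3
  subject to:
    y1 + 4y3 >= 5
    y2 + 2y3 >= 4
    y1, y2, y3 >= 0

Solving the primal: x* = (0, 9).
  primal value c^T x* = 36.
Solving the dual: y* = (0, 0, 2).
  dual value b^T y* = 36.
Strong duality: c^T x* = b^T y*. Confirmed.

36


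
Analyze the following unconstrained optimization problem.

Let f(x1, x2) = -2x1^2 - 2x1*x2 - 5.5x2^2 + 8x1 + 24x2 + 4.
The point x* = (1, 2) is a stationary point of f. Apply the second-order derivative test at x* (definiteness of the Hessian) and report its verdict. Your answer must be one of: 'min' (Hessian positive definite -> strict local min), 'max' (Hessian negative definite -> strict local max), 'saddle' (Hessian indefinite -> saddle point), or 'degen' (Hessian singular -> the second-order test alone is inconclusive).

Compute the Hessian H = grad^2 f:
  H = [[-4, -2], [-2, -11]]
Verify stationarity: grad f(x*) = H x* + g = (0, 0).
Eigenvalues of H: -11.5311, -3.4689.
Both eigenvalues < 0, so H is negative definite -> x* is a strict local max.

max


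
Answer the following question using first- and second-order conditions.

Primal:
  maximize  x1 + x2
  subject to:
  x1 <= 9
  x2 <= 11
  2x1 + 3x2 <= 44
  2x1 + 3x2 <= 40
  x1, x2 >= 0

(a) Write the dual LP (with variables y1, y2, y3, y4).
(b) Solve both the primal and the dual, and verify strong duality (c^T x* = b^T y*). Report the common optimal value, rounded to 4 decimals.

The standard primal-dual pair for 'max c^T x s.t. A x <= b, x >= 0' is:
  Dual:  min b^T y  s.t.  A^T y >= c,  y >= 0.

So the dual LP is:
  minimize  9y1 + 11y2 + 44y3 + 40y4
  subject to:
    y1 + 2y3 + 2y4 >= 1
    y2 + 3y3 + 3y4 >= 1
    y1, y2, y3, y4 >= 0

Solving the primal: x* = (9, 7.3333).
  primal value c^T x* = 16.3333.
Solving the dual: y* = (0.3333, 0, 0, 0.3333).
  dual value b^T y* = 16.3333.
Strong duality: c^T x* = b^T y*. Confirmed.

16.3333


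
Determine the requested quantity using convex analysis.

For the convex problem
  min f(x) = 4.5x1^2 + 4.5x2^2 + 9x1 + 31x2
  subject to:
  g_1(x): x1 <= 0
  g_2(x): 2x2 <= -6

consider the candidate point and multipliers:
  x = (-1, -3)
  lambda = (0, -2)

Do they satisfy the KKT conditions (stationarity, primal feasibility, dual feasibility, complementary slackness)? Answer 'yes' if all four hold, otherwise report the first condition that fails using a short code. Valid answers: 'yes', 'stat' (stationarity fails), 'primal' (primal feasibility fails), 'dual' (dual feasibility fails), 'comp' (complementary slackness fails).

Gradient of f: grad f(x) = Q x + c = (0, 4)
Constraint values g_i(x) = a_i^T x - b_i:
  g_1((-1, -3)) = -1
  g_2((-1, -3)) = 0
Stationarity residual: grad f(x) + sum_i lambda_i a_i = (0, 0)
  -> stationarity OK
Primal feasibility (all g_i <= 0): OK
Dual feasibility (all lambda_i >= 0): FAILS
Complementary slackness (lambda_i * g_i(x) = 0 for all i): OK

Verdict: the first failing condition is dual_feasibility -> dual.

dual
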